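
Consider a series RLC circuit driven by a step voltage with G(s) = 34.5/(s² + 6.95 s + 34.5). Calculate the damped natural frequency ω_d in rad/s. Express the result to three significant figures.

ω_d ≈ 4.74 rad/s

ω_n = √34.5 = 5.87 rad/s; ζ = 6.95/(2·5.87) = 0.592.
ω_d = ω_n√(1−ζ²) = 4.74 rad/s.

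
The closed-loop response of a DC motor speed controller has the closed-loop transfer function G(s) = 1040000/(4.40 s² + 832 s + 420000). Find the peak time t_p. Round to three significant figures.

t_p ≈ 0.0107 s

Dividing through by 4.40: denominator becomes s² + 189.1 s + 95450.
So ω_n = √95450 = 309 rad/s and ζ = 189.1/(2·309) = 0.306.
ω_d = 309·√(1 − 0.306²) = 294 rad/s. t_p = π/ω_d = 0.0107 s.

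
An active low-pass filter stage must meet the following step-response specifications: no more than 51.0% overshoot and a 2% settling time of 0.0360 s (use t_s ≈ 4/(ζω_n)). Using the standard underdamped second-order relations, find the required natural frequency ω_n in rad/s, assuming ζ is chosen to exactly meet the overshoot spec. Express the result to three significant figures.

ω_n ≈ 530 rad/s

Inverting the overshoot relation: ζ = |ln 0.510|/√(π² + ln²0.510) = 0.210.
From t_s ≈ 4/(ζω_n): ω_n = 4/(ζ·t_s) = 4/(0.210·0.0360) = 530 rad/s.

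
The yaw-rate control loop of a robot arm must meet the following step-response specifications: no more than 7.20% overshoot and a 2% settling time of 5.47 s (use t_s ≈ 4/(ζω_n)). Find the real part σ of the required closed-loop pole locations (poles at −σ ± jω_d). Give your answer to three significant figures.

The settling-time spec alone fixes σ = ζω_n = 4/t_s = 4/5.47 = 0.731.
(Overshoot then fixes ζ = 0.642 and hence ω_d = σ·√(1−ζ²)/ζ = 0.873 rad/s.)

σ ≈ 0.731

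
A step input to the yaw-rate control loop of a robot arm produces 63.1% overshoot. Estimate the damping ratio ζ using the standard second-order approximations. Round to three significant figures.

ζ ≈ 0.145

ζ = −ln(OS)/√(π² + (ln OS)²). With OS = 0.631, ln OS = −0.4604 and ζ = 0.4604/3.175 = 0.145.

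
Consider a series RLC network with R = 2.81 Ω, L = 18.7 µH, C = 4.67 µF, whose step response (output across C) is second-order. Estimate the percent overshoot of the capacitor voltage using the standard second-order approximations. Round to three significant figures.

For a series RLC circuit (capacitor voltage as output), ω_n = 1/√(LC) = 1/√(18.7 µH · 4.67 µF) = 107000 rad/s.
ζ = (R/2)·√(C/L) = (2.81/2)·√(4.67 µF/18.7 µH) = 0.702.
%OS = 100·exp(−πζ/√(1−ζ²)) = 4.51%.

%OS ≈ 4.51%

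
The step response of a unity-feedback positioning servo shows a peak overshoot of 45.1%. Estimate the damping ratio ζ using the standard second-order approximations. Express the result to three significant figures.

From %OS = 100·exp(−πζ/√(1−ζ²)), invert to get ζ = −ln(OS)/√(π² + ln²(OS)) with OS = 0.451.
−ln 0.451 = 0.7963, so ζ = 0.7963/√(π² + 0.6341) = 0.246.

ζ ≈ 0.246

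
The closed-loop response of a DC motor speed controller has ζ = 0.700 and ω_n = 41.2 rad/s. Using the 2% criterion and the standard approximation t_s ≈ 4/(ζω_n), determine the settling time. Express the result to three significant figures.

t_s ≈ 0.139 s

t_s ≈ 4/(ζω_n) = 4/(0.700 × 41.2) = 0.139 s.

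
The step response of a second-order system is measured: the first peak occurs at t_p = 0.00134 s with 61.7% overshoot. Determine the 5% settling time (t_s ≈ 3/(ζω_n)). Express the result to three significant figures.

t_s ≈ 0.00832 s

The overshoot fixes ζ = −ln(OS)/√(π²+ln²(OS)) = 0.152.
t_p = π/ω_d ⇒ ω_d = 2340 rad/s; then ω_n = ω_d/√(1−ζ²) = 2370 rad/s.
t_s ≈ 3/(ζω_n) = 3/(0.152·2370) = 0.00832 s.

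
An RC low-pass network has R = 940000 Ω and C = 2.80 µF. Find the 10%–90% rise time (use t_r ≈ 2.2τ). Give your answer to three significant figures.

τ = RC = 940000 × 2.80 µF = 2.63 s.
t_r ≈ 2.2τ = 5.79 s.

t_r ≈ 5.79 s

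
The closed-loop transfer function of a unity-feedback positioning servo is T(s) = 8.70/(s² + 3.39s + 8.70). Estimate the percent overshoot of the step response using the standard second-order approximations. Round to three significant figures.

Matching coefficients with s² + 2ζω_n s + ω_n² gives ω_n² = 8.70 ⇒ ω_n = 2.95 rad/s, and ζ = 3.39/(2ω_n) = 0.575.
%OS = 100 e^{−πζ/√(1−ζ²)} with ζ = 0.575 gives 11.0%.

%OS ≈ 11.0%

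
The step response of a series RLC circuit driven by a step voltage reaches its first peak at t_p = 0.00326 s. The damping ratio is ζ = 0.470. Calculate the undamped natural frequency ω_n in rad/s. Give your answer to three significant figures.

Peak time t_p = π/ω_d, so ω_d = π/t_p = π/0.00326 = 964 rad/s.
ω_n = ω_d/√(1−ζ²) = 964/√0.779 = 1090 rad/s.

ω_n ≈ 1090 rad/s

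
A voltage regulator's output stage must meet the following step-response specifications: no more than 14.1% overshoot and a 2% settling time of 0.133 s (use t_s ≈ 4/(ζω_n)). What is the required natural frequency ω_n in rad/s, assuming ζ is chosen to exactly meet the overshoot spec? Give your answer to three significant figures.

ζ = −ln(OS)/√(π² + (ln OS)²). With OS = 0.141, ln OS = −1.959 and ζ = 1.959/3.702 = 0.529.
From t_s ≈ 4/(ζω_n): ω_n = 4/(ζ·t_s) = 4/(0.529·0.133) = 56.8 rad/s.

ω_n ≈ 56.8 rad/s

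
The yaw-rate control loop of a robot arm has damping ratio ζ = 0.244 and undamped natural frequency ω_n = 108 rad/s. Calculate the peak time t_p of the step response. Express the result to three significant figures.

t_p ≈ 0.0300 s

The damped frequency is ω_d = ω_n√(1−ζ²) = 108·√(1−0.0595) = 105 rad/s.
Peak time t_p = π/ω_d = π/105 = 0.0300 s.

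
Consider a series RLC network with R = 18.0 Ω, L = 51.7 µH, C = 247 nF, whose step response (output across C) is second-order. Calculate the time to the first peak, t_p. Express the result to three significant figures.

t_p ≈ 0.0000143 s

For a series RLC circuit (capacitor voltage as output), ω_n = 1/√(LC) = 1/√(51.7 µH · 247 nF) = 280000 rad/s.
ζ = (R/2)·√(C/L) = (18.0/2)·√(247 nF/51.7 µH) = 0.622.
ω_d = ω_n√(1−ζ²) = 219000 rad/s. t_p = π/ω_d = 0.0000143 s.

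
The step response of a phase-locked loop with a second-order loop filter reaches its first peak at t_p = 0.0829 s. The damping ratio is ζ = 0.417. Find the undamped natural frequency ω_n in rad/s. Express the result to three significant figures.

ω_n ≈ 41.7 rad/s

Peak time t_p = π/ω_d, so ω_d = π/t_p = π/0.0829 = 37.9 rad/s.
ω_n = ω_d/√(1−ζ²) = 37.9/√0.826 = 41.7 rad/s.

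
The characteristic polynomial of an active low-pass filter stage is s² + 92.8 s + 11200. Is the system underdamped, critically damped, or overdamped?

underdamped

a² − 4b = 92.8² − 4·11200 < 0 (complex roots); the system is underdamped.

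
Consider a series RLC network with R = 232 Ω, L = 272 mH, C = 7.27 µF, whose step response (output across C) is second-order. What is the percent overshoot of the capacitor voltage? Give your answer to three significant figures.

%OS ≈ 9.49%

For a series RLC circuit (capacitor voltage as output), ω_n = 1/√(LC) = 1/√(272 mH · 7.27 µF) = 711 rad/s.
ζ = (R/2)·√(C/L) = (232/2)·√(7.27 µF/272 mH) = 0.600.
%OS = 100·exp(−πζ/√(1−ζ²)) = 9.49%.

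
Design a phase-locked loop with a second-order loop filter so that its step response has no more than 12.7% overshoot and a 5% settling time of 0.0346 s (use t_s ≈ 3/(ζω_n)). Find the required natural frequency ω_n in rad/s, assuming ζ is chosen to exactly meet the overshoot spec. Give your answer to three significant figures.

ω_n ≈ 158 rad/s

From %OS = 100·exp(−πζ/√(1−ζ²)), invert to get ζ = −ln(OS)/√(π² + ln²(OS)) with OS = 0.127.
−ln 0.127 = 2.064, so ζ = 2.064/√(π² + 4.258) = 0.549.
From t_s ≈ 3/(ζω_n): ω_n = 3/(ζ·t_s) = 3/(0.549·0.0346) = 158 rad/s.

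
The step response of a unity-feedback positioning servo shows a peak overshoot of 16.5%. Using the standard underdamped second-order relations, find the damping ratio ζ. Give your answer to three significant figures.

ζ = −ln(OS)/√(π² + (ln OS)²). With OS = 0.165, ln OS = −1.802 and ζ = 1.802/3.622 = 0.498.

ζ ≈ 0.498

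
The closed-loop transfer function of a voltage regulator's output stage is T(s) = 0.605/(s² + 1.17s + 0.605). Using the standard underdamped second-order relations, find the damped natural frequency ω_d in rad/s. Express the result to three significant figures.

ω_n = √0.605 = 0.778 rad/s; ζ = 1.17/(2·0.778) = 0.752.
ω_d = 0.778·√(1 − 0.752²) = 0.513 rad/s.

ω_d ≈ 0.513 rad/s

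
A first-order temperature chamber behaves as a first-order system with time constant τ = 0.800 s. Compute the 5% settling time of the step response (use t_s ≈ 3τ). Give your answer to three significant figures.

t_s ≈ 2.40 s

t_s ≈ 3τ = 2.40 s.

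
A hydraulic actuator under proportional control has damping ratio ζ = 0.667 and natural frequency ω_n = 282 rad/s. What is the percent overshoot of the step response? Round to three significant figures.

%OS ≈ 6.01%

For an underdamped second-order system, %OS = 100·exp(−πζ/√(1−ζ²)).
πζ/√(1−ζ²) = π·0.667/√(1−0.445) = 2.812, so %OS = 100·e^(−2.812) = 6.01%.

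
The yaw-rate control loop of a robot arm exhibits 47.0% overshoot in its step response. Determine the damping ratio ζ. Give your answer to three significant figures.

ζ ≈ 0.234

Inverting the overshoot relation: ζ = |ln 0.470|/√(π² + ln²0.470) = 0.234.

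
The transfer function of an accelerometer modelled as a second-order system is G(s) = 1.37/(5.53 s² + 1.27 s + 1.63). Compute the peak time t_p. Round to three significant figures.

Dividing through by 5.53: denominator becomes s² + 0.2297 s + 0.2948.
So ω_n = √0.2948 = 0.543 rad/s and ζ = 0.2297/(2·0.543) = 0.212.
ω_d = 0.543·√(1 − 0.212²) = 0.531 rad/s. t_p = π/ω_d = 5.92 s.

t_p ≈ 5.92 s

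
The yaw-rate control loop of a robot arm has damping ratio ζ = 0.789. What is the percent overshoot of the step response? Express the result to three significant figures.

For an underdamped second-order system, %OS = 100·exp(−πζ/√(1−ζ²)).
πζ/√(1−ζ²) = π·0.789/√(1−0.623) = 4.034, so %OS = 100·e^(−4.034) = 1.77%.

%OS ≈ 1.77%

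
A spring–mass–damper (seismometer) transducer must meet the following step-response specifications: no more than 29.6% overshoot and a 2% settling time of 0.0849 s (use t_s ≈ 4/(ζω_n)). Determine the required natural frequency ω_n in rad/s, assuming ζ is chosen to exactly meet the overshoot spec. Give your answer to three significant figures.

From %OS = 100·exp(−πζ/√(1−ζ²)), invert to get ζ = −ln(OS)/√(π² + ln²(OS)) with OS = 0.296.
−ln 0.296 = 1.217, so ζ = 1.217/√(π² + 1.482) = 0.361.
Then ω_n = 4/(ζ t_s) = 4/(0.361 × 0.0849) = 130 rad/s.

ω_n ≈ 130 rad/s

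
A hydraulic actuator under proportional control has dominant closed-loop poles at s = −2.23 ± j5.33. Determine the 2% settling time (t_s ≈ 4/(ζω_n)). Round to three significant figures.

For poles at −σ ± jω_d, ζω_n = σ = 2.23, so t_s ≈ 4/σ = 1.79 s.

t_s ≈ 1.79 s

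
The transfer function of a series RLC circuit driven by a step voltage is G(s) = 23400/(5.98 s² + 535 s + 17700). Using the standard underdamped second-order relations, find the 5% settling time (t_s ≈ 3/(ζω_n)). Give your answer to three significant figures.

Dividing through by 5.98: denominator becomes s² + 89.46 s + 2960.
So ω_n = √2960 = 54.4 rad/s and ζ = 89.46/(2·54.4) = 0.822.
t_s ≈ 3/(ζω_n) = 0.0671 s.

t_s ≈ 0.0671 s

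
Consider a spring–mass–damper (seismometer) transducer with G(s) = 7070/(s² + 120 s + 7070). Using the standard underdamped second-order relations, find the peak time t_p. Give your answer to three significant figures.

t_p ≈ 0.0533 s

Comparing the denominator to s² + 2ζω_n s + ω_n²: ω_n = √7070 = 84.1 rad/s, and 2ζω_n = 120 so ζ = 120/(2·84.1) = 0.714.
ω_d = ω_n√(1−ζ²) = 58.9 rad/s. Then t_p = π/ω_d = 0.0533 s.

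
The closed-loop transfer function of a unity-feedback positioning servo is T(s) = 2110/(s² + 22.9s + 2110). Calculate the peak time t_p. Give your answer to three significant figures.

ω_n = √2110 = 45.9 rad/s; ζ = 22.9/(2·45.9) = 0.249.
ω_d = 45.9·√(1 − 0.249²) = 44.5 rad/s. Then t_p = π/ω_d = 0.0706 s.

t_p ≈ 0.0706 s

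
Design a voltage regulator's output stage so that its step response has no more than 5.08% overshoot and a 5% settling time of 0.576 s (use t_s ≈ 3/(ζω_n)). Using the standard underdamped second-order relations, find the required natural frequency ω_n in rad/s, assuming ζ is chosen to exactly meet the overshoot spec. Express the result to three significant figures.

ω_n ≈ 7.57 rad/s

From %OS = 100·exp(−πζ/√(1−ζ²)), invert to get ζ = −ln(OS)/√(π² + ln²(OS)) with OS = 0.0508.
−ln 0.0508 = 2.980, so ζ = 2.980/√(π² + 8.880) = 0.688.
From t_s ≈ 3/(ζω_n): ω_n = 3/(ζ·t_s) = 3/(0.688·0.576) = 7.57 rad/s.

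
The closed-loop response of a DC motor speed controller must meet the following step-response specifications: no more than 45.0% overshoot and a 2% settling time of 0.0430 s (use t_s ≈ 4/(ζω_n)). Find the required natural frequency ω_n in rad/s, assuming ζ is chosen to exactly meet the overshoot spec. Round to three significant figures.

Inverting the overshoot relation: ζ = |ln 0.450|/√(π² + ln²0.450) = 0.246.
Then ω_n = 4/(ζ t_s) = 4/(0.246 × 0.0430) = 378 rad/s.

ω_n ≈ 378 rad/s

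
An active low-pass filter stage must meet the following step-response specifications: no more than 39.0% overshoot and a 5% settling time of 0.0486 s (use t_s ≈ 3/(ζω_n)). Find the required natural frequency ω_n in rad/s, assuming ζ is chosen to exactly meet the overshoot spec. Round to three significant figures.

ω_n ≈ 215 rad/s

ζ = −ln(OS)/√(π² + (ln OS)²). With OS = 0.390, ln OS = −0.9416 and ζ = 0.9416/3.280 = 0.287.
From t_s ≈ 3/(ζω_n): ω_n = 3/(ζ·t_s) = 3/(0.287·0.0486) = 215 rad/s.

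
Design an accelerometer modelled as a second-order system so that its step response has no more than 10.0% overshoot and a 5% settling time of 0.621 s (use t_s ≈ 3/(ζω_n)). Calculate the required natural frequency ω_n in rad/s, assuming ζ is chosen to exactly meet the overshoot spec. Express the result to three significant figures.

ζ = −ln(OS)/√(π² + (ln OS)²). With OS = 0.100, ln OS = −2.303 and ζ = 2.303/3.895 = 0.591.
From t_s ≈ 3/(ζω_n): ω_n = 3/(ζ·t_s) = 3/(0.591·0.621) = 8.17 rad/s.

ω_n ≈ 8.17 rad/s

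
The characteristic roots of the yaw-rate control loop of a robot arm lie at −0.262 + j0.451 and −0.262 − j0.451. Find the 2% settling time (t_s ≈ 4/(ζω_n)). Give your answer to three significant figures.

For poles at −σ ± jω_d, ζω_n = σ = 0.262, so t_s ≈ 4/σ = 15.3 s.

t_s ≈ 15.3 s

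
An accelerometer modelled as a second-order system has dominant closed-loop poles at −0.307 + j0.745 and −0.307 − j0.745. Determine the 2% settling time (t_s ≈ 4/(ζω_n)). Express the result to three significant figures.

For poles at −σ ± jω_d, ζω_n = σ = 0.307, so t_s ≈ 4/σ = 13.0 s.

t_s ≈ 13.0 s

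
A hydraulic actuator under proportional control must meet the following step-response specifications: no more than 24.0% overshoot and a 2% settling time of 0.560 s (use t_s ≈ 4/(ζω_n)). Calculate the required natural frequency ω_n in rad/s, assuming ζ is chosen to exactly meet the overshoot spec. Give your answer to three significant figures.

ζ = −ln(OS)/√(π² + (ln OS)²). With OS = 0.240, ln OS = −1.427 and ζ = 1.427/3.451 = 0.414.
Then ω_n = 4/(ζ t_s) = 4/(0.414 × 0.560) = 17.3 rad/s.

ω_n ≈ 17.3 rad/s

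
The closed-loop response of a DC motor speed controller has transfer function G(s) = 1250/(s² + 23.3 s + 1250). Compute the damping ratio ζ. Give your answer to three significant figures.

ζ ≈ 0.330

Comparing the denominator to s² + 2ζω_n s + ω_n²: ω_n = √1250 = 35.4 rad/s, and 2ζω_n = 23.3 so ζ = 23.3/(2·35.4) = 0.330.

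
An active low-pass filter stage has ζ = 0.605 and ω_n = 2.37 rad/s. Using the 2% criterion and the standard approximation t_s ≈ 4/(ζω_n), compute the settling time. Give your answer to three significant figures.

t_s ≈ 4/(ζω_n) = 4/(0.605 × 2.37) = 2.79 s.

t_s ≈ 2.79 s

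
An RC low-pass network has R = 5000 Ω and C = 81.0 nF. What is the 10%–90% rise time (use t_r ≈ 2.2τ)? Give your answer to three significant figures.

t_r ≈ 0.000891 s

τ = RC = 5000 × 81.0 nF = 0.000405 s.
t_r ≈ 2.2τ = 0.000891 s.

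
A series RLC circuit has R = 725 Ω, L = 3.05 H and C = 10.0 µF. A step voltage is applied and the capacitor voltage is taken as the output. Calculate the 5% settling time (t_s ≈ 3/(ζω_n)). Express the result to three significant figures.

t_s ≈ 0.0252 s

For a series RLC circuit (capacitor voltage as output), ω_n = 1/√(LC) = 1/√(3.05 H · 10.0 µF) = 181 rad/s.
ζ = (R/2)·√(C/L) = (725/2)·√(10.0 µF/3.05 H) = 0.656.
t_s ≈ 3/(ζω_n) = 0.0252 s.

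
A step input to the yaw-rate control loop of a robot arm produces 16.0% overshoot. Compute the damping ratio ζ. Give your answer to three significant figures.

ζ ≈ 0.504

ζ = −ln(OS)/√(π² + (ln OS)²). With OS = 0.160, ln OS = −1.833 and ζ = 1.833/3.637 = 0.504.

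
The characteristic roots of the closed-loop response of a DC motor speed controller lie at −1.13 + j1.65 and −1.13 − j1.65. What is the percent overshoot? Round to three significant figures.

%OS ≈ 11.6%

The poles are at −σ ± jω_d with σ = 1.13 and ω_d = 1.65, so ω_n = √(σ²+ω_d²) = 2.00 rad/s and ζ = σ/ω_n = 0.565.
%OS = 100 e^{−πζ/√(1−ζ²)} with ζ = 0.565 gives 11.6%.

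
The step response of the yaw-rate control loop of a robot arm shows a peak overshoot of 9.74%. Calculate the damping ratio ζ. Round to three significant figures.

ζ ≈ 0.596

Inverting the overshoot relation: ζ = |ln 0.0974|/√(π² + ln²0.0974) = 0.596.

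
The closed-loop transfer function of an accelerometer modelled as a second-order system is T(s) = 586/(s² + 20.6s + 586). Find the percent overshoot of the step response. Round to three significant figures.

%OS ≈ 22.8%

ω_n = √586 = 24.2 rad/s; ζ = 20.6/(2·24.2) = 0.425.
%OS = 100·exp(−πζ/√(1−ζ²)) = 22.8%.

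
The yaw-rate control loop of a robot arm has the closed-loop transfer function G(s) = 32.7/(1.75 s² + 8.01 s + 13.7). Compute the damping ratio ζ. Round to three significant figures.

ζ ≈ 0.818

Dividing through by 1.75: denominator becomes s² + 4.577 s + 7.829.
So ω_n = √7.829 = 2.80 rad/s and ζ = 4.577/(2·2.80) = 0.818.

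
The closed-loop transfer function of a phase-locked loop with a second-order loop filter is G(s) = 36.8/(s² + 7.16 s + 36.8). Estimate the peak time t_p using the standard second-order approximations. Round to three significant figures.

t_p ≈ 0.641 s

Comparing the denominator to s² + 2ζω_n s + ω_n²: ω_n = √36.8 = 6.07 rad/s, and 2ζω_n = 7.16 so ζ = 7.16/(2·6.07) = 0.590.
ω_d = ω_n√(1−ζ²) = 4.90 rad/s. Then t_p = π/ω_d = 0.641 s.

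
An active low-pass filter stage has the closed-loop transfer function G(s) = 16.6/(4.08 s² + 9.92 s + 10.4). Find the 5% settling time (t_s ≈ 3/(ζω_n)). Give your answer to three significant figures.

Dividing through by 4.08: denominator becomes s² + 2.431 s + 2.549.
So ω_n = √2.549 = 1.60 rad/s and ζ = 2.431/(2·1.60) = 0.761.
t_s ≈ 3/(ζω_n) = 2.47 s.

t_s ≈ 2.47 s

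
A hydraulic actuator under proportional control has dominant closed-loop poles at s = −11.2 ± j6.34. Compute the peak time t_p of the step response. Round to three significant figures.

t_p = π/ω_d with ω_d = 6.34 (the imaginary part), so t_p = 0.496 s.

t_p ≈ 0.496 s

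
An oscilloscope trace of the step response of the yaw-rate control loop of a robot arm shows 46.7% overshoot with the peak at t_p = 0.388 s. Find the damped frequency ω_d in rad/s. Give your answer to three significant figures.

t_p = π/ω_d, so ω_d = π/0.388 = 8.10 rad/s.

ω_d ≈ 8.10 rad/s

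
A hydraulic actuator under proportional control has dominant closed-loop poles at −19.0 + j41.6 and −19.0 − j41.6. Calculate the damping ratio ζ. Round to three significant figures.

ζ ≈ 0.415

The poles are at −σ ± jω_d with σ = 19.0 and ω_d = 41.6, so ω_n = √(σ²+ω_d²) = 45.7 rad/s and ζ = σ/ω_n = 0.415.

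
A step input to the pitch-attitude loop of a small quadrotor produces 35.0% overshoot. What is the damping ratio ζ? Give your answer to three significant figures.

Inverting the overshoot relation: ζ = |ln 0.350|/√(π² + ln²0.350) = 0.317.

ζ ≈ 0.317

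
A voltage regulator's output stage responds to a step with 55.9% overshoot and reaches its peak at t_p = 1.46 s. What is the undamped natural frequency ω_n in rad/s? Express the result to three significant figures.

ζ from %OS: ζ = |ln 0.559|/√(π²+ln²0.559) = 0.182.
t_p = π/ω_d ⇒ ω_d = 2.15 rad/s; then ω_n = ω_d/√(1−ζ²) = 2.19 rad/s.

ω_n ≈ 2.19 rad/s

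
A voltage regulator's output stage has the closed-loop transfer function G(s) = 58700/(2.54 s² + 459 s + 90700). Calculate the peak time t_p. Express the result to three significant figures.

t_p ≈ 0.0189 s

Dividing through by 2.54: denominator becomes s² + 180.7 s + 35710.
So ω_n = √35710 = 189 rad/s and ζ = 180.7/(2·189) = 0.478.
The damped frequency ω_d = ω_n√(1−ζ²) = 166 rad/s. t_p = π/ω_d = 0.0189 s.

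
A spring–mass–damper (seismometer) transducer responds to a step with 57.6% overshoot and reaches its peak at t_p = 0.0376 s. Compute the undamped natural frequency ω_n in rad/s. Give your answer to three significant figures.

ω_n ≈ 84.8 rad/s

ζ from %OS: ζ = |ln 0.576|/√(π²+ln²0.576) = 0.173.
From t_p = π/ω_d, ω_d = π/0.0376 = 83.6 rad/s, so ω_n = ω_d/√(1−ζ²) = 84.8 rad/s.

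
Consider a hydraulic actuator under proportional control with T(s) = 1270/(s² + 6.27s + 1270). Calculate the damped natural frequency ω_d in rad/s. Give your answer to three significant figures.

ω_d ≈ 35.5 rad/s

Matching coefficients with s² + 2ζω_n s + ω_n² gives ω_n² = 1270 ⇒ ω_n = 35.6 rad/s, and ζ = 6.27/(2ω_n) = 0.0880.
The damped frequency ω_d = ω_n√(1−ζ²) = 35.5 rad/s.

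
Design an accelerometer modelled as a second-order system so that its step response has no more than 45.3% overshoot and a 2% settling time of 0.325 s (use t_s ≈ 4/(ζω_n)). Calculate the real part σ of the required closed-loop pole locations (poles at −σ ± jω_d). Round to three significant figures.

σ ≈ 12.3

The settling-time spec alone fixes σ = ζω_n = 4/t_s = 4/0.325 = 12.3.
(Overshoot then fixes ζ = 0.244 and hence ω_d = σ·√(1−ζ²)/ζ = 48.8 rad/s.)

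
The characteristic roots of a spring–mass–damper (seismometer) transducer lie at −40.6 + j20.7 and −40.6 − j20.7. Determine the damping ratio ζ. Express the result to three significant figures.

With σ = 40.6, ω_d = 20.7: ω_n = √(σ²+ω_d²) = 45.6 rad/s, ζ = σ/ω_n = 0.891.

ζ ≈ 0.891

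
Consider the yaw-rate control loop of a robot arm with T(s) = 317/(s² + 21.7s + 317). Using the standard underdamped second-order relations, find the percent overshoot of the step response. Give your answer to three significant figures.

%OS ≈ 8.94%

ω_n = √317 = 17.8 rad/s; ζ = 21.7/(2·17.8) = 0.609.
%OS = 100 e^{−πζ/√(1−ζ²)} with ζ = 0.609 gives 8.94%.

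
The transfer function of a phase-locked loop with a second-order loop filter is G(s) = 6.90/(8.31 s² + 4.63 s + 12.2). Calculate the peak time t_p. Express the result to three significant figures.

t_p ≈ 2.66 s

Dividing through by 8.31: denominator becomes s² + 0.5572 s + 1.468.
So ω_n = √1.468 = 1.21 rad/s and ζ = 0.5572/(2·1.21) = 0.230.
ω_d = ω_n√(1−ζ²) = 1.18 rad/s. t_p = π/ω_d = 2.66 s.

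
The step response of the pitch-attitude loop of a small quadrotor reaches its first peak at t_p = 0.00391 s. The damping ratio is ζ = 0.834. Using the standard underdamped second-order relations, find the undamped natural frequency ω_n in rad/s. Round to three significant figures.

Peak time t_p = π/ω_d, so ω_d = π/t_p = π/0.00391 = 803 rad/s.
ω_n = ω_d/√(1−ζ²) = 803/√0.304 = 1460 rad/s.

ω_n ≈ 1460 rad/s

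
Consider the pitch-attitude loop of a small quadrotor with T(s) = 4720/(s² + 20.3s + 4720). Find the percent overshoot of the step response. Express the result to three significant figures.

%OS ≈ 62.5%

Matching coefficients with s² + 2ζω_n s + ω_n² gives ω_n² = 4720 ⇒ ω_n = 68.7 rad/s, and ζ = 20.3/(2ω_n) = 0.148.
%OS = 100 e^{−πζ/√(1−ζ²)} with ζ = 0.148 gives 62.5%.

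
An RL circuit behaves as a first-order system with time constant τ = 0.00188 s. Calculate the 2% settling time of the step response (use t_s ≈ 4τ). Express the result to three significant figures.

t_s ≈ 0.00752 s

t_s ≈ 4τ = 0.00752 s.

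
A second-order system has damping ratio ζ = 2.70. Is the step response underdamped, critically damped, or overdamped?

Since ζ = 2.70 > 1, the system is overdamped.

overdamped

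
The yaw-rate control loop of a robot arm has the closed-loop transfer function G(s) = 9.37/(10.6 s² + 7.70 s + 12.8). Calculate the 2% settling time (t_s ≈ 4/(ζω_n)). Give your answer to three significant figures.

t_s ≈ 11.0 s

Dividing through by 10.6: denominator becomes s² + 0.7264 s + 1.208.
So ω_n = √1.208 = 1.10 rad/s and ζ = 0.7264/(2·1.10) = 0.331.
t_s ≈ 4/(ζω_n) = 11.0 s.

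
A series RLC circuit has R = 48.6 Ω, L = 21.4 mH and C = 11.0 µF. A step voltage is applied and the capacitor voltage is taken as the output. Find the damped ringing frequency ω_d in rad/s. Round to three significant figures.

ω_d ≈ 1720 rad/s

For a series RLC circuit (capacitor voltage as output), ω_n = 1/√(LC) = 1/√(21.4 mH · 11.0 µF) = 2060 rad/s.
ζ = (R/2)·√(C/L) = (48.6/2)·√(11.0 µF/21.4 mH) = 0.551.
The damped frequency ω_d = ω_n√(1−ζ²) = 1720 rad/s.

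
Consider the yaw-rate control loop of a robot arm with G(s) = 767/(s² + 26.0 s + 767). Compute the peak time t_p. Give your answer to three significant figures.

t_p ≈ 0.128 s

Matching coefficients with s² + 2ζω_n s + ω_n² gives ω_n² = 767 ⇒ ω_n = 27.7 rad/s, and ζ = 26.0/(2ω_n) = 0.469.
ω_d = ω_n√(1−ζ²) = 24.5 rad/s. Then t_p = π/ω_d = 0.128 s.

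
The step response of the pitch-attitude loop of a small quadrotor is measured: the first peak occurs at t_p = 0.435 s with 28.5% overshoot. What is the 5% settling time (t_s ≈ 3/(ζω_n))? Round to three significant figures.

From the overshoot, ζ = −ln(OS)/√(π²+ln²(OS)) = 0.371.
From t_p = π/ω_d, ω_d = π/0.435 = 7.22 rad/s, so ω_n = ω_d/√(1−ζ²) = 7.78 rad/s.
t_s ≈ 3/(ζω_n) = 3/(0.371·7.78) = 1.04 s.

t_s ≈ 1.04 s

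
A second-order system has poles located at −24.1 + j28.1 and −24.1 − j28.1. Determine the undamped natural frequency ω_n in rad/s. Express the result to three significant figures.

ω_n ≈ 37.0 rad/s

The poles are at −σ ± jω_d with σ = 24.1 and ω_d = 28.1, so ω_n = √(σ²+ω_d²) = 37.0 rad/s and ζ = σ/ω_n = 0.651.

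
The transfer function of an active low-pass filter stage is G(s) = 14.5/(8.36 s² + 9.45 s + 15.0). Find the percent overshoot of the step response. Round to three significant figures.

Dividing through by 8.36: denominator becomes s² + 1.130 s + 1.794.
So ω_n = √1.794 = 1.34 rad/s and ζ = 1.130/(2·1.34) = 0.422.
Overshoot: exp(−π·0.422/√(1−0.422²)) = 0.232, i.e. 23.2%.

%OS ≈ 23.2%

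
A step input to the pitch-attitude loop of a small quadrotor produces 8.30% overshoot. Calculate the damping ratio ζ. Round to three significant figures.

ζ ≈ 0.621

From %OS = 100·exp(−πζ/√(1−ζ²)), invert to get ζ = −ln(OS)/√(π² + ln²(OS)) with OS = 0.0830.
−ln 0.0830 = 2.489, so ζ = 2.489/√(π² + 6.195) = 0.621.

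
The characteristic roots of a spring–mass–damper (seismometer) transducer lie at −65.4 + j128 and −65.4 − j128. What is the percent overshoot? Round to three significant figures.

%OS ≈ 20.1%

The poles are at −σ ± jω_d with σ = 65.4 and ω_d = 128, so ω_n = √(σ²+ω_d²) = 144 rad/s and ζ = σ/ω_n = 0.455.
%OS = 100 e^{−πζ/√(1−ζ²)} with ζ = 0.455 gives 20.1%.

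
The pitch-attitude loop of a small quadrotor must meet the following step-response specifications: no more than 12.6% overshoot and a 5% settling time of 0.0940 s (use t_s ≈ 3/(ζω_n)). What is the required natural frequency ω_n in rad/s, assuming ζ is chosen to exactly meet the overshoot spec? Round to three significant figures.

From %OS = 100·exp(−πζ/√(1−ζ²)), invert to get ζ = −ln(OS)/√(π² + ln²(OS)) with OS = 0.126.
−ln 0.126 = 2.071, so ζ = 2.071/√(π² + 4.291) = 0.550.
Then ω_n = 3/(ζ t_s) = 3/(0.550 × 0.0940) = 58.0 rad/s.

ω_n ≈ 58.0 rad/s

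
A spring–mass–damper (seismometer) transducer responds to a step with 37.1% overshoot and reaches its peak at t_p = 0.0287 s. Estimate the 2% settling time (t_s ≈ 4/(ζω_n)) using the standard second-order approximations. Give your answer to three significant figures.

The overshoot fixes ζ = −ln(OS)/√(π²+ln²(OS)) = 0.301.
From t_p = π/ω_d, ω_d = π/0.0287 = 109 rad/s, so ω_n = ω_d/√(1−ζ²) = 115 rad/s.
t_s ≈ 4/(ζω_n) = 4/(0.301·115) = 0.116 s.

t_s ≈ 0.116 s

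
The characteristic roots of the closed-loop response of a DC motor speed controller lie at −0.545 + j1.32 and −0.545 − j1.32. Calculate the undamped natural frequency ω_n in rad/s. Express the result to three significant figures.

With σ = 0.545, ω_d = 1.32: ω_n = √(σ²+ω_d²) = 1.43 rad/s, ζ = σ/ω_n = 0.382.

ω_n ≈ 1.43 rad/s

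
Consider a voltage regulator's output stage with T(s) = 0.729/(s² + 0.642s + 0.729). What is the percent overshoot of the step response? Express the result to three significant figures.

%OS ≈ 28.0%

Matching coefficients with s² + 2ζω_n s + ω_n² gives ω_n² = 0.729 ⇒ ω_n = 0.854 rad/s, and ζ = 0.642/(2ω_n) = 0.376.
%OS = 100·exp(−πζ/√(1−ζ²)) = 28.0%.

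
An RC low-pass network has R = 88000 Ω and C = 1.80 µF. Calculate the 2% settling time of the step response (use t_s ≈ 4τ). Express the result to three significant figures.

τ = RC = 88000 × 1.80 µF = 0.158 s.
t_s ≈ 4τ = 0.634 s.

t_s ≈ 0.634 s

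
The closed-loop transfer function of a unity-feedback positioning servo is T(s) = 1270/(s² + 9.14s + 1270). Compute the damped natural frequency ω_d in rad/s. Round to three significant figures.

ω_d ≈ 35.3 rad/s

ω_n = √1270 = 35.6 rad/s; ζ = 9.14/(2·35.6) = 0.128.
The damped frequency ω_d = ω_n√(1−ζ²) = 35.3 rad/s.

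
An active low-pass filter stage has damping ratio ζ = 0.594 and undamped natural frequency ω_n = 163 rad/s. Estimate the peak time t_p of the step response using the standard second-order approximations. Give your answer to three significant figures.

t_p ≈ 0.0240 s

The damped frequency is ω_d = ω_n√(1−ζ²) = 163·√(1−0.353) = 131 rad/s.
Peak time t_p = π/ω_d = π/131 = 0.0240 s.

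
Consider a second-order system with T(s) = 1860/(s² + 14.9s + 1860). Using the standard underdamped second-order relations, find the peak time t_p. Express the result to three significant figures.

ω_n = √1860 = 43.1 rad/s; ζ = 14.9/(2·43.1) = 0.173.
ω_d = 43.1·√(1 − 0.173²) = 42.5 rad/s. Then t_p = π/ω_d = 0.0740 s.

t_p ≈ 0.0740 s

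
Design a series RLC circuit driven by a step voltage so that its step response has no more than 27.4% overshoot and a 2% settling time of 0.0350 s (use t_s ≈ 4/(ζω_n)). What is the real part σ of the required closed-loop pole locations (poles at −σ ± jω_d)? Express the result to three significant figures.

The settling-time spec alone fixes σ = ζω_n = 4/t_s = 4/0.0350 = 114.
(Overshoot then fixes ζ = 0.381 and hence ω_d = σ·√(1−ζ²)/ζ = 277 rad/s.)

σ ≈ 114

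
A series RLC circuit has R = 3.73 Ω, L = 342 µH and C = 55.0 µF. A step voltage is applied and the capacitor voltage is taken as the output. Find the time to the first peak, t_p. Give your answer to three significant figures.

t_p ≈ 0.000649 s

For a series RLC circuit (capacitor voltage as output), ω_n = 1/√(LC) = 1/√(342 µH · 55.0 µF) = 7290 rad/s.
ζ = (R/2)·√(C/L) = (3.73/2)·√(55.0 µF/342 µH) = 0.748.
ω_d = 7290·√(1 − 0.748²) = 4840 rad/s. t_p = π/ω_d = 0.000649 s.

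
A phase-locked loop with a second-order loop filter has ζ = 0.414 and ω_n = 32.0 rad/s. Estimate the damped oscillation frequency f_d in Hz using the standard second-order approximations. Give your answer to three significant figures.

ω_d = ω_n√(1−ζ²) = 32.0·√0.829 = 29.1 rad/s.
f_d = ω_d/(2π) = 4.64 Hz.

f_d ≈ 4.64 Hz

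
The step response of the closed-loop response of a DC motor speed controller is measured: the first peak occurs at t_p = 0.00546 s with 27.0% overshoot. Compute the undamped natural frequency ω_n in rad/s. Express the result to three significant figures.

ζ from %OS: ζ = |ln 0.270|/√(π²+ln²0.270) = 0.385.
From t_p = π/ω_d, ω_d = π/0.00546 = 575 rad/s, so ω_n = ω_d/√(1−ζ²) = 623 rad/s.

ω_n ≈ 623 rad/s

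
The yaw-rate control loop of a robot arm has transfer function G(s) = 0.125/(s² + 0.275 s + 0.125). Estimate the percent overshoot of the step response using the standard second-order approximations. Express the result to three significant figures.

%OS ≈ 26.5%

Comparing the denominator to s² + 2ζω_n s + ω_n²: ω_n = √0.125 = 0.354 rad/s, and 2ζω_n = 0.275 so ζ = 0.275/(2·0.354) = 0.389.
%OS = 100 e^{−πζ/√(1−ζ²)} with ζ = 0.389 gives 26.5%.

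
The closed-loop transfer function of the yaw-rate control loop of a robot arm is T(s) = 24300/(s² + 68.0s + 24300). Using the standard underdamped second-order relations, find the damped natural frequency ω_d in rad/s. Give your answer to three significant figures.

ω_d ≈ 152 rad/s

Comparing the denominator to s² + 2ζω_n s + ω_n²: ω_n = √24300 = 156 rad/s, and 2ζω_n = 68.0 so ζ = 68.0/(2·156) = 0.218.
The damped frequency ω_d = ω_n√(1−ζ²) = 152 rad/s.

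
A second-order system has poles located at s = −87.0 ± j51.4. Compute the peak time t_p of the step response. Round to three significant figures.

t_p = π/ω_d with ω_d = 51.4 (the imaginary part), so t_p = 0.0611 s.

t_p ≈ 0.0611 s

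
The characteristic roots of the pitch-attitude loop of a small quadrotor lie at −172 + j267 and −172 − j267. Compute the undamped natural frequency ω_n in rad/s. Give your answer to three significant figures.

ω_n ≈ 318 rad/s

|pole| = ω_n = √(172² + 267²) = 318 rad/s; ζ = cos θ = σ/ω_n = 0.542.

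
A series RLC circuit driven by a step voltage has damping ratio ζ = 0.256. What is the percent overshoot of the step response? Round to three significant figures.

For an underdamped second-order system, %OS = 100·exp(−πζ/√(1−ζ²)).
πζ/√(1−ζ²) = π·0.256/√(1−0.0655) = 0.8320, so %OS = 100·e^(−0.8320) = 43.5%.

%OS ≈ 43.5%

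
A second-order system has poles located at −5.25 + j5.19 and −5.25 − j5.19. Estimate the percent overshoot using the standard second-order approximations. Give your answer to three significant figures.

With σ = 5.25, ω_d = 5.19: ω_n = √(σ²+ω_d²) = 7.38 rad/s, ζ = σ/ω_n = 0.711.
Overshoot: exp(−π·0.711/√(1−0.711²)) = 0.0417, i.e. 4.17%.

%OS ≈ 4.17%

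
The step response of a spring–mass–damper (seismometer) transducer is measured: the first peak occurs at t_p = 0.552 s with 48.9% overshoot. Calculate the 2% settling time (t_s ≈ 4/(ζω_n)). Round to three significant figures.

t_s ≈ 3.09 s

The overshoot fixes ζ = −ln(OS)/√(π²+ln²(OS)) = 0.222.
t_p = π/ω_d ⇒ ω_d = 5.69 rad/s; then ω_n = ω_d/√(1−ζ²) = 5.84 rad/s.
t_s ≈ 4/(ζω_n) = 4/(0.222·5.84) = 3.09 s.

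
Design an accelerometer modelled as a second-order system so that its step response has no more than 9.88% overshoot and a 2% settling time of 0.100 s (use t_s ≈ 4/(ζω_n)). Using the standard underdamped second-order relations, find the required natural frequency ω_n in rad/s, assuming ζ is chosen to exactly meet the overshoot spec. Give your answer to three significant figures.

ζ = −ln(OS)/√(π² + (ln OS)²). With OS = 0.0988, ln OS = −2.315 and ζ = 2.315/3.902 = 0.593.
Then ω_n = 4/(ζ t_s) = 4/(0.593 × 0.100) = 67.4 rad/s.

ω_n ≈ 67.4 rad/s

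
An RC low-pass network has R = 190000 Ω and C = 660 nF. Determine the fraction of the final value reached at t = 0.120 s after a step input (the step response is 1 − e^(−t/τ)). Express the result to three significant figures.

τ = RC = 190000 × 660 nF = 0.125 s.
y(t)/y_∞ = 1 − e^(−t/τ) = 1 − e^(−0.120/0.125) = 1 − e^(−0.957) = 0.616.

y/y_∞ ≈ 0.616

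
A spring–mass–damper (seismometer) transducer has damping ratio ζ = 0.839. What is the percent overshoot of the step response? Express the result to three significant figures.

For an underdamped second-order system, %OS = 100·exp(−πζ/√(1−ζ²)).
πζ/√(1−ζ²) = π·0.839/√(1−0.704) = 4.844, so %OS = 100·e^(−4.844) = 0.788%.

%OS ≈ 0.788%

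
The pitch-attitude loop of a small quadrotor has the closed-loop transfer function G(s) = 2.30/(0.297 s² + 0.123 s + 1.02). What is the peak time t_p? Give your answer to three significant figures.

Dividing through by 0.297: denominator becomes s² + 0.4141 s + 3.434.
So ω_n = √3.434 = 1.85 rad/s and ζ = 0.4141/(2·1.85) = 0.112.
ω_d = ω_n√(1−ζ²) = 1.84 rad/s. t_p = π/ω_d = 1.71 s.

t_p ≈ 1.71 s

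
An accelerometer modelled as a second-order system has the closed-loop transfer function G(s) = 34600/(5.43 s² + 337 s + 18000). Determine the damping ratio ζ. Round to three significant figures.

ζ ≈ 0.539

Dividing through by 5.43: denominator becomes s² + 62.06 s + 3315.
So ω_n = √3315 = 57.6 rad/s and ζ = 62.06/(2·57.6) = 0.539.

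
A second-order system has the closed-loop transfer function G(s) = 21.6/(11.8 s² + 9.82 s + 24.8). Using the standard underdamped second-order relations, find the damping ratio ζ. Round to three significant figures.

Dividing through by 11.8: denominator becomes s² + 0.8322 s + 2.102.
So ω_n = √2.102 = 1.45 rad/s and ζ = 0.8322/(2·1.45) = 0.287.

ζ ≈ 0.287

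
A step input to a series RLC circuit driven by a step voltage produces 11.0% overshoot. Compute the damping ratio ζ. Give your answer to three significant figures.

From %OS = 100·exp(−πζ/√(1−ζ²)), invert to get ζ = −ln(OS)/√(π² + ln²(OS)) with OS = 0.110.
−ln 0.110 = 2.207, so ζ = 2.207/√(π² + 4.872) = 0.575.

ζ ≈ 0.575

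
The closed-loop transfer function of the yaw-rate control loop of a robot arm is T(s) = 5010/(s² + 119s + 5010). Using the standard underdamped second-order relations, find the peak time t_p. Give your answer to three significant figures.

t_p ≈ 0.0819 s

Comparing the denominator to s² + 2ζω_n s + ω_n²: ω_n = √5010 = 70.8 rad/s, and 2ζω_n = 119 so ζ = 119/(2·70.8) = 0.841.
The damped frequency ω_d = ω_n√(1−ζ²) = 38.3 rad/s. Then t_p = π/ω_d = 0.0819 s.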